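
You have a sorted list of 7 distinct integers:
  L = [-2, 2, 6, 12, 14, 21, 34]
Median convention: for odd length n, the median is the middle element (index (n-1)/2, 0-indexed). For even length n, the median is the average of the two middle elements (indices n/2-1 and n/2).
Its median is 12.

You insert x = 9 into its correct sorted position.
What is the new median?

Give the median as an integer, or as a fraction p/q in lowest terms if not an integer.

Answer: 21/2

Derivation:
Old list (sorted, length 7): [-2, 2, 6, 12, 14, 21, 34]
Old median = 12
Insert x = 9
Old length odd (7). Middle was index 3 = 12.
New length even (8). New median = avg of two middle elements.
x = 9: 3 elements are < x, 4 elements are > x.
New sorted list: [-2, 2, 6, 9, 12, 14, 21, 34]
New median = 21/2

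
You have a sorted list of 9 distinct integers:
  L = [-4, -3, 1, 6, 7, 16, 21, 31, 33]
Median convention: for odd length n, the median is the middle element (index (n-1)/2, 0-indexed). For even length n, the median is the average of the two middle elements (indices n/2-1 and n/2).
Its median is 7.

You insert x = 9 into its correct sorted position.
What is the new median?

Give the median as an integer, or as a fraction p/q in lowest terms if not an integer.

Old list (sorted, length 9): [-4, -3, 1, 6, 7, 16, 21, 31, 33]
Old median = 7
Insert x = 9
Old length odd (9). Middle was index 4 = 7.
New length even (10). New median = avg of two middle elements.
x = 9: 5 elements are < x, 4 elements are > x.
New sorted list: [-4, -3, 1, 6, 7, 9, 16, 21, 31, 33]
New median = 8

Answer: 8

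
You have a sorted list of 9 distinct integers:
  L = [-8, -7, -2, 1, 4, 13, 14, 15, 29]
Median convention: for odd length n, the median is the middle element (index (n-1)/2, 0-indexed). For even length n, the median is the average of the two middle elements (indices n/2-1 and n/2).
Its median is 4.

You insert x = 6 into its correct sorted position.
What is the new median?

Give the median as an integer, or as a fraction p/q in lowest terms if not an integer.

Answer: 5

Derivation:
Old list (sorted, length 9): [-8, -7, -2, 1, 4, 13, 14, 15, 29]
Old median = 4
Insert x = 6
Old length odd (9). Middle was index 4 = 4.
New length even (10). New median = avg of two middle elements.
x = 6: 5 elements are < x, 4 elements are > x.
New sorted list: [-8, -7, -2, 1, 4, 6, 13, 14, 15, 29]
New median = 5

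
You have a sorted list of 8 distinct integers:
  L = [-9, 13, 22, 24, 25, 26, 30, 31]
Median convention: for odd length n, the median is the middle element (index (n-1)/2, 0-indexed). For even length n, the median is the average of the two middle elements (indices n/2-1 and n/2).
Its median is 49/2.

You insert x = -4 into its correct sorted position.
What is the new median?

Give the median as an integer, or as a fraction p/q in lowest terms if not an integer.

Answer: 24

Derivation:
Old list (sorted, length 8): [-9, 13, 22, 24, 25, 26, 30, 31]
Old median = 49/2
Insert x = -4
Old length even (8). Middle pair: indices 3,4 = 24,25.
New length odd (9). New median = single middle element.
x = -4: 1 elements are < x, 7 elements are > x.
New sorted list: [-9, -4, 13, 22, 24, 25, 26, 30, 31]
New median = 24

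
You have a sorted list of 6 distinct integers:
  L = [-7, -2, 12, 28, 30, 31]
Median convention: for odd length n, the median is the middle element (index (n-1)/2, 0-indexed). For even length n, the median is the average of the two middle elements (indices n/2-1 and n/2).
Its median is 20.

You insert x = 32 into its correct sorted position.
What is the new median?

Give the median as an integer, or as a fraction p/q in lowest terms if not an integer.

Answer: 28

Derivation:
Old list (sorted, length 6): [-7, -2, 12, 28, 30, 31]
Old median = 20
Insert x = 32
Old length even (6). Middle pair: indices 2,3 = 12,28.
New length odd (7). New median = single middle element.
x = 32: 6 elements are < x, 0 elements are > x.
New sorted list: [-7, -2, 12, 28, 30, 31, 32]
New median = 28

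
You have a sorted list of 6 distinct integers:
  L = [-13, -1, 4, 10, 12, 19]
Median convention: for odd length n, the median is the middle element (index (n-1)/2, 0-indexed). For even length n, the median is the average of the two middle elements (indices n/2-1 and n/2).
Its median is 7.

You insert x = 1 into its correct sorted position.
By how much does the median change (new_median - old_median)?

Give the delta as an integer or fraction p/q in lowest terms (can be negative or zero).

Answer: -3

Derivation:
Old median = 7
After inserting x = 1: new sorted = [-13, -1, 1, 4, 10, 12, 19]
New median = 4
Delta = 4 - 7 = -3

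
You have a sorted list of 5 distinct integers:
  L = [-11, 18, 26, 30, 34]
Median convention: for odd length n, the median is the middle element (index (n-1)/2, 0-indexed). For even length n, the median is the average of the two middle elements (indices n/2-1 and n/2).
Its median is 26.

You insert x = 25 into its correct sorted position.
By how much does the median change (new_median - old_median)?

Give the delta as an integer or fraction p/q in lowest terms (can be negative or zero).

Old median = 26
After inserting x = 25: new sorted = [-11, 18, 25, 26, 30, 34]
New median = 51/2
Delta = 51/2 - 26 = -1/2

Answer: -1/2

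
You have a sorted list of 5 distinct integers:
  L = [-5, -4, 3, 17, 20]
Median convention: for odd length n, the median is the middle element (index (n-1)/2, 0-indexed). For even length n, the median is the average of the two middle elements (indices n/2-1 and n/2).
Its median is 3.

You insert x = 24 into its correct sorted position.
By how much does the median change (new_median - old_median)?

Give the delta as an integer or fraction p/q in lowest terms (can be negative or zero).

Old median = 3
After inserting x = 24: new sorted = [-5, -4, 3, 17, 20, 24]
New median = 10
Delta = 10 - 3 = 7

Answer: 7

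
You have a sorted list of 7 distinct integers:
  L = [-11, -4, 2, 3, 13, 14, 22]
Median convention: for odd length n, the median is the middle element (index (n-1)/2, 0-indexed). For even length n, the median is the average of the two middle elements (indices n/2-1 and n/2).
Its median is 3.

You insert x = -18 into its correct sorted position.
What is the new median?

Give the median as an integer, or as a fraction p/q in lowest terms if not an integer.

Old list (sorted, length 7): [-11, -4, 2, 3, 13, 14, 22]
Old median = 3
Insert x = -18
Old length odd (7). Middle was index 3 = 3.
New length even (8). New median = avg of two middle elements.
x = -18: 0 elements are < x, 7 elements are > x.
New sorted list: [-18, -11, -4, 2, 3, 13, 14, 22]
New median = 5/2

Answer: 5/2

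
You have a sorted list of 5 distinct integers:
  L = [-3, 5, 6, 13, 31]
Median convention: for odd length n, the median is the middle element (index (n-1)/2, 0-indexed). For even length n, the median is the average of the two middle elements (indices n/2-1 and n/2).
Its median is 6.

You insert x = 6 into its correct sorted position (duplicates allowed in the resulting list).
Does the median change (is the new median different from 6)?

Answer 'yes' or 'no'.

Answer: no

Derivation:
Old median = 6
Insert x = 6
New median = 6
Changed? no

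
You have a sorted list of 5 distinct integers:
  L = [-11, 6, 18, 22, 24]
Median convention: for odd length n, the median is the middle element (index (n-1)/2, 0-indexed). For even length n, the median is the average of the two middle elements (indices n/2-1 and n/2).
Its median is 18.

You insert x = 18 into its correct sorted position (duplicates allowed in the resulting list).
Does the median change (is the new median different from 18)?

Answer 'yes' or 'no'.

Old median = 18
Insert x = 18
New median = 18
Changed? no

Answer: no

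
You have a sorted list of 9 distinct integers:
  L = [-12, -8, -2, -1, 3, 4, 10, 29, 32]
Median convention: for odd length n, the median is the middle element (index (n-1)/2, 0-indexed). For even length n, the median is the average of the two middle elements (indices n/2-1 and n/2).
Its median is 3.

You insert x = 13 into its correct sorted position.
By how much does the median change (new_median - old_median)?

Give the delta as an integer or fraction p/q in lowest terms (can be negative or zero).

Answer: 1/2

Derivation:
Old median = 3
After inserting x = 13: new sorted = [-12, -8, -2, -1, 3, 4, 10, 13, 29, 32]
New median = 7/2
Delta = 7/2 - 3 = 1/2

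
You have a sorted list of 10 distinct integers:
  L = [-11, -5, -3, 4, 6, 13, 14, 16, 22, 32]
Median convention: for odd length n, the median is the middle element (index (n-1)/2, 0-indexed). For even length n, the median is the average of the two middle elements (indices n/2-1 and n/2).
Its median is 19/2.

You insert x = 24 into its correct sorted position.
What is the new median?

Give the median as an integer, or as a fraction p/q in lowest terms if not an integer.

Old list (sorted, length 10): [-11, -5, -3, 4, 6, 13, 14, 16, 22, 32]
Old median = 19/2
Insert x = 24
Old length even (10). Middle pair: indices 4,5 = 6,13.
New length odd (11). New median = single middle element.
x = 24: 9 elements are < x, 1 elements are > x.
New sorted list: [-11, -5, -3, 4, 6, 13, 14, 16, 22, 24, 32]
New median = 13

Answer: 13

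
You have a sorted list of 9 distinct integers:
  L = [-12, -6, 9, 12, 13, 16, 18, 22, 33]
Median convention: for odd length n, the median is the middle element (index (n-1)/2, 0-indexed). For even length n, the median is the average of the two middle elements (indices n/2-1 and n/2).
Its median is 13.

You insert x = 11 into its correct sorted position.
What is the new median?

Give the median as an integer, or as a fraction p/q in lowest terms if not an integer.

Old list (sorted, length 9): [-12, -6, 9, 12, 13, 16, 18, 22, 33]
Old median = 13
Insert x = 11
Old length odd (9). Middle was index 4 = 13.
New length even (10). New median = avg of two middle elements.
x = 11: 3 elements are < x, 6 elements are > x.
New sorted list: [-12, -6, 9, 11, 12, 13, 16, 18, 22, 33]
New median = 25/2

Answer: 25/2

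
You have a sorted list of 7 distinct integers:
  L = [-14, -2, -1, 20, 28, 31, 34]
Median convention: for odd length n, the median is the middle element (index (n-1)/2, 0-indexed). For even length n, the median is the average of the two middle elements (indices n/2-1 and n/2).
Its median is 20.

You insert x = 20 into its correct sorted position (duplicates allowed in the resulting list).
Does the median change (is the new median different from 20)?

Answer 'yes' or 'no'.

Answer: no

Derivation:
Old median = 20
Insert x = 20
New median = 20
Changed? no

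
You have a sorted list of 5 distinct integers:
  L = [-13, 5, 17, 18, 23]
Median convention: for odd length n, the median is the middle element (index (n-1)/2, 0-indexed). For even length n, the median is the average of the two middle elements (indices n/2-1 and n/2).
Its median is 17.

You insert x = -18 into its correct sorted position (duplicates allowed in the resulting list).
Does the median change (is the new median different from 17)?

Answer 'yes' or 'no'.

Answer: yes

Derivation:
Old median = 17
Insert x = -18
New median = 11
Changed? yes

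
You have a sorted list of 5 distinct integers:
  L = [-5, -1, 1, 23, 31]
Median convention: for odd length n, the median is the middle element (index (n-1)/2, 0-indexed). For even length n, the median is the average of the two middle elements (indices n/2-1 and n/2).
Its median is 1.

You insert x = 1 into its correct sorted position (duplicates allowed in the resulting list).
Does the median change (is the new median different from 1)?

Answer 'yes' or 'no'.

Old median = 1
Insert x = 1
New median = 1
Changed? no

Answer: no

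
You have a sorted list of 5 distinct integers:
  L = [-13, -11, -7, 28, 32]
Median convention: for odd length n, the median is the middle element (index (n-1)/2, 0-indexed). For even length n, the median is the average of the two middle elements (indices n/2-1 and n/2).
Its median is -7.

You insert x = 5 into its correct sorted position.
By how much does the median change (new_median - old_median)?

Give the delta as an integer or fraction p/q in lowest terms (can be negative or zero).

Old median = -7
After inserting x = 5: new sorted = [-13, -11, -7, 5, 28, 32]
New median = -1
Delta = -1 - -7 = 6

Answer: 6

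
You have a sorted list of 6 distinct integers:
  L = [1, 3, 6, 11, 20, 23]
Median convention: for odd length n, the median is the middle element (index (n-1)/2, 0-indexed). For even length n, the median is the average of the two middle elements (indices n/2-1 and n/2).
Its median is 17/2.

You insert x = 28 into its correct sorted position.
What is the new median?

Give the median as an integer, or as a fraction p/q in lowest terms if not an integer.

Answer: 11

Derivation:
Old list (sorted, length 6): [1, 3, 6, 11, 20, 23]
Old median = 17/2
Insert x = 28
Old length even (6). Middle pair: indices 2,3 = 6,11.
New length odd (7). New median = single middle element.
x = 28: 6 elements are < x, 0 elements are > x.
New sorted list: [1, 3, 6, 11, 20, 23, 28]
New median = 11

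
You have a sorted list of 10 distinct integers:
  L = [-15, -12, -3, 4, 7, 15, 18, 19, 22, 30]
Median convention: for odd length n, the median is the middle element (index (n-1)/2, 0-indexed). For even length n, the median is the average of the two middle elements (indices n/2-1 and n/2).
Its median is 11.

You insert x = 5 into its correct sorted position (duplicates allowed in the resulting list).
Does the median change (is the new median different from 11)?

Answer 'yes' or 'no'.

Old median = 11
Insert x = 5
New median = 7
Changed? yes

Answer: yes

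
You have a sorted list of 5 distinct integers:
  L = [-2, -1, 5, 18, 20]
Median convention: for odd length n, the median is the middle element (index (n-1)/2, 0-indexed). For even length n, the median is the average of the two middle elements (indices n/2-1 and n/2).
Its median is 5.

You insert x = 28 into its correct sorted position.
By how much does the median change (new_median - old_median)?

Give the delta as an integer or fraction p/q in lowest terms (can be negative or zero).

Old median = 5
After inserting x = 28: new sorted = [-2, -1, 5, 18, 20, 28]
New median = 23/2
Delta = 23/2 - 5 = 13/2

Answer: 13/2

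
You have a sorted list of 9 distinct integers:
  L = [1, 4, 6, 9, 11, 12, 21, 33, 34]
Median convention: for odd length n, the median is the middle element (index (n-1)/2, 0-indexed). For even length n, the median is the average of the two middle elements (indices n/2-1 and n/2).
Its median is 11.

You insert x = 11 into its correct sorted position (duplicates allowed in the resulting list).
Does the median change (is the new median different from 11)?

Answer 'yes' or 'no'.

Answer: no

Derivation:
Old median = 11
Insert x = 11
New median = 11
Changed? no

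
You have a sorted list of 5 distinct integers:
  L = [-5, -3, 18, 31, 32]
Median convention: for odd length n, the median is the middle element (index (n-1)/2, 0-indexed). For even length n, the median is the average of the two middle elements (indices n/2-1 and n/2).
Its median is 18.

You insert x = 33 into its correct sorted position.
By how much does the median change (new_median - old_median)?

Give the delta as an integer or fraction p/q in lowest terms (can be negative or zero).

Old median = 18
After inserting x = 33: new sorted = [-5, -3, 18, 31, 32, 33]
New median = 49/2
Delta = 49/2 - 18 = 13/2

Answer: 13/2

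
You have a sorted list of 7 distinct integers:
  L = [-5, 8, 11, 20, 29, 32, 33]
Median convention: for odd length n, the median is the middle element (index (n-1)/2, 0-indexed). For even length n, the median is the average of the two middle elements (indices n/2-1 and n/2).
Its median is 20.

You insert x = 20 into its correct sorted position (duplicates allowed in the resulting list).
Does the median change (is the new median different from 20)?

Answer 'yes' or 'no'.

Answer: no

Derivation:
Old median = 20
Insert x = 20
New median = 20
Changed? no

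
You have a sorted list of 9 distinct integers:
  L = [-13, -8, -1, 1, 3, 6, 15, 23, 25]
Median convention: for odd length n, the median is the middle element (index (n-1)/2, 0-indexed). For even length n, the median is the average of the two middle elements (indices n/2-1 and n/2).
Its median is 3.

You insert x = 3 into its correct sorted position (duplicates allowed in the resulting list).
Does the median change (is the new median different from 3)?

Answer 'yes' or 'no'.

Answer: no

Derivation:
Old median = 3
Insert x = 3
New median = 3
Changed? no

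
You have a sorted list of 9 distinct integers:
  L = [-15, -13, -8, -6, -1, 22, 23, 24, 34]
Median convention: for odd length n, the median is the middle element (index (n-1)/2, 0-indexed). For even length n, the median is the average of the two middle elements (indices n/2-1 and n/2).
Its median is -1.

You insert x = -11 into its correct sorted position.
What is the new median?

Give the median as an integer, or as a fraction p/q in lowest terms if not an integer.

Answer: -7/2

Derivation:
Old list (sorted, length 9): [-15, -13, -8, -6, -1, 22, 23, 24, 34]
Old median = -1
Insert x = -11
Old length odd (9). Middle was index 4 = -1.
New length even (10). New median = avg of two middle elements.
x = -11: 2 elements are < x, 7 elements are > x.
New sorted list: [-15, -13, -11, -8, -6, -1, 22, 23, 24, 34]
New median = -7/2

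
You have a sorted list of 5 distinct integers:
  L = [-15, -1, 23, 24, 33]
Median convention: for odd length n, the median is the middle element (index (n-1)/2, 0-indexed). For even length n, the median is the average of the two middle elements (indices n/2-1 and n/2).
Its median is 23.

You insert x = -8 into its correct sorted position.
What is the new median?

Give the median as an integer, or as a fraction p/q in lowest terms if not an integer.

Old list (sorted, length 5): [-15, -1, 23, 24, 33]
Old median = 23
Insert x = -8
Old length odd (5). Middle was index 2 = 23.
New length even (6). New median = avg of two middle elements.
x = -8: 1 elements are < x, 4 elements are > x.
New sorted list: [-15, -8, -1, 23, 24, 33]
New median = 11

Answer: 11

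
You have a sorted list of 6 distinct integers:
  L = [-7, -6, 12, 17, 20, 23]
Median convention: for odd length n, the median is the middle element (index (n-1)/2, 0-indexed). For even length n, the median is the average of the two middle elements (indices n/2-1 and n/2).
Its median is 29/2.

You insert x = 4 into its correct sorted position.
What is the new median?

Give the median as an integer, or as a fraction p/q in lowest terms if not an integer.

Old list (sorted, length 6): [-7, -6, 12, 17, 20, 23]
Old median = 29/2
Insert x = 4
Old length even (6). Middle pair: indices 2,3 = 12,17.
New length odd (7). New median = single middle element.
x = 4: 2 elements are < x, 4 elements are > x.
New sorted list: [-7, -6, 4, 12, 17, 20, 23]
New median = 12

Answer: 12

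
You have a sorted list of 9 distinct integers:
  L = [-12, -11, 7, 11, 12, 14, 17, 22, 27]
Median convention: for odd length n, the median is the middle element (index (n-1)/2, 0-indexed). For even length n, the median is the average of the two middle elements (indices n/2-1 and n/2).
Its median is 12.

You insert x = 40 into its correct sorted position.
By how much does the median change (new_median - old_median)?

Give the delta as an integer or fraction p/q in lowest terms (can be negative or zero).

Old median = 12
After inserting x = 40: new sorted = [-12, -11, 7, 11, 12, 14, 17, 22, 27, 40]
New median = 13
Delta = 13 - 12 = 1

Answer: 1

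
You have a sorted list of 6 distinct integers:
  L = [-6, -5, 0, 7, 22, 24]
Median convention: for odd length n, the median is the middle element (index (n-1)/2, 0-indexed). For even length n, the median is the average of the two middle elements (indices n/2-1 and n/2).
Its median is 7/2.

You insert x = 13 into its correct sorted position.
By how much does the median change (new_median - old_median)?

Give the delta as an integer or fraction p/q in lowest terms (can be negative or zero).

Old median = 7/2
After inserting x = 13: new sorted = [-6, -5, 0, 7, 13, 22, 24]
New median = 7
Delta = 7 - 7/2 = 7/2

Answer: 7/2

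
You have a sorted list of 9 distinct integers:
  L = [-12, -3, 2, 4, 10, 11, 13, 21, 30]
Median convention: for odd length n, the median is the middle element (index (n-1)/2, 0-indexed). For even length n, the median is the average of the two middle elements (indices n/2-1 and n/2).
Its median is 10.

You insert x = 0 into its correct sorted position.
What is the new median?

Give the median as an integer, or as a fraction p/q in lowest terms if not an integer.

Answer: 7

Derivation:
Old list (sorted, length 9): [-12, -3, 2, 4, 10, 11, 13, 21, 30]
Old median = 10
Insert x = 0
Old length odd (9). Middle was index 4 = 10.
New length even (10). New median = avg of two middle elements.
x = 0: 2 elements are < x, 7 elements are > x.
New sorted list: [-12, -3, 0, 2, 4, 10, 11, 13, 21, 30]
New median = 7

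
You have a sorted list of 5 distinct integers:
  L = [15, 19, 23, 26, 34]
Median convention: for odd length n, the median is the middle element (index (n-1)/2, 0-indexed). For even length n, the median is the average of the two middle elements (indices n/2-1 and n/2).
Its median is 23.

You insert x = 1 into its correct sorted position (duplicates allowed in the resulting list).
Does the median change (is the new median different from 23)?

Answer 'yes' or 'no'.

Old median = 23
Insert x = 1
New median = 21
Changed? yes

Answer: yes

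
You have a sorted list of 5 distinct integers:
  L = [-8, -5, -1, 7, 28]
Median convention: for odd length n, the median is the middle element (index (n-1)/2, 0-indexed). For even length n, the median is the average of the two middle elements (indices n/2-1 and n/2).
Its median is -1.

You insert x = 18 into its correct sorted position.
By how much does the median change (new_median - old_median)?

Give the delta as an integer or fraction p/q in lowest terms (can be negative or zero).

Answer: 4

Derivation:
Old median = -1
After inserting x = 18: new sorted = [-8, -5, -1, 7, 18, 28]
New median = 3
Delta = 3 - -1 = 4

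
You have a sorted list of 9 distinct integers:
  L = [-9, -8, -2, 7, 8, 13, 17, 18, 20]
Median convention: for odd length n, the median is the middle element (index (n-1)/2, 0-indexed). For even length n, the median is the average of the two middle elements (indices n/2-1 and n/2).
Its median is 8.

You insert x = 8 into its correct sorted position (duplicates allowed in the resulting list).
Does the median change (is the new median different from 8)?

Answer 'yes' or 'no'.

Answer: no

Derivation:
Old median = 8
Insert x = 8
New median = 8
Changed? no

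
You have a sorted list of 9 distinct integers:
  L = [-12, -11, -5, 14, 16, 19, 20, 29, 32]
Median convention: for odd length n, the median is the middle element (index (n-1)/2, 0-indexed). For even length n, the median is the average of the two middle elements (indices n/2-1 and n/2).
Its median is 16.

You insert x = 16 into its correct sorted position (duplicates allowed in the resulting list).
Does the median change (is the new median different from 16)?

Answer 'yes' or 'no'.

Answer: no

Derivation:
Old median = 16
Insert x = 16
New median = 16
Changed? no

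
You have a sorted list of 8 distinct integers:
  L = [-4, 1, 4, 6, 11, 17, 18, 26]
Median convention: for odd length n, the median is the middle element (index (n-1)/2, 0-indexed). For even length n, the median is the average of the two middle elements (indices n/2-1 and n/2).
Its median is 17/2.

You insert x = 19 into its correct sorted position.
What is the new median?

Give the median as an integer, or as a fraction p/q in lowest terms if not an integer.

Answer: 11

Derivation:
Old list (sorted, length 8): [-4, 1, 4, 6, 11, 17, 18, 26]
Old median = 17/2
Insert x = 19
Old length even (8). Middle pair: indices 3,4 = 6,11.
New length odd (9). New median = single middle element.
x = 19: 7 elements are < x, 1 elements are > x.
New sorted list: [-4, 1, 4, 6, 11, 17, 18, 19, 26]
New median = 11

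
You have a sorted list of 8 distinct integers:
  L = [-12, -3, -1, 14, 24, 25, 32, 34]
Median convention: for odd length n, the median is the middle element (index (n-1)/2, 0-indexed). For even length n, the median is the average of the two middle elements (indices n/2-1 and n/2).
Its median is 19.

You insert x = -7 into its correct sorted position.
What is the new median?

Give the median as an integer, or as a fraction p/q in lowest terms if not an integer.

Answer: 14

Derivation:
Old list (sorted, length 8): [-12, -3, -1, 14, 24, 25, 32, 34]
Old median = 19
Insert x = -7
Old length even (8). Middle pair: indices 3,4 = 14,24.
New length odd (9). New median = single middle element.
x = -7: 1 elements are < x, 7 elements are > x.
New sorted list: [-12, -7, -3, -1, 14, 24, 25, 32, 34]
New median = 14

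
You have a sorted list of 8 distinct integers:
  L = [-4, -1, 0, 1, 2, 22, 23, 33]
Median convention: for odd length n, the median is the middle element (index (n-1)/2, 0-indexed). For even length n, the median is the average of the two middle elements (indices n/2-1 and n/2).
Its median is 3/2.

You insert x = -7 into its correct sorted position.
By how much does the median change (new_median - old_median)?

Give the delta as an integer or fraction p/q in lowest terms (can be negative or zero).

Answer: -1/2

Derivation:
Old median = 3/2
After inserting x = -7: new sorted = [-7, -4, -1, 0, 1, 2, 22, 23, 33]
New median = 1
Delta = 1 - 3/2 = -1/2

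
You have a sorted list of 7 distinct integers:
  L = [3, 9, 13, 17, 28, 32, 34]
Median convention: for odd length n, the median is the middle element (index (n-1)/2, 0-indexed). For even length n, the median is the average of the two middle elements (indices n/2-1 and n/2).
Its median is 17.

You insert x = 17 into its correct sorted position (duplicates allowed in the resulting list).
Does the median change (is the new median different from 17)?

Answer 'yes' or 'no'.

Answer: no

Derivation:
Old median = 17
Insert x = 17
New median = 17
Changed? no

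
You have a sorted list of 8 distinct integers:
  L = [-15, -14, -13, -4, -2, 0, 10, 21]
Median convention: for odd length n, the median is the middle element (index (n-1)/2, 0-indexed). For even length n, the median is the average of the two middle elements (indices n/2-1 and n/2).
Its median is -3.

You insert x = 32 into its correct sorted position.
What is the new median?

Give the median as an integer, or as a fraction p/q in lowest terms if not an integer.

Answer: -2

Derivation:
Old list (sorted, length 8): [-15, -14, -13, -4, -2, 0, 10, 21]
Old median = -3
Insert x = 32
Old length even (8). Middle pair: indices 3,4 = -4,-2.
New length odd (9). New median = single middle element.
x = 32: 8 elements are < x, 0 elements are > x.
New sorted list: [-15, -14, -13, -4, -2, 0, 10, 21, 32]
New median = -2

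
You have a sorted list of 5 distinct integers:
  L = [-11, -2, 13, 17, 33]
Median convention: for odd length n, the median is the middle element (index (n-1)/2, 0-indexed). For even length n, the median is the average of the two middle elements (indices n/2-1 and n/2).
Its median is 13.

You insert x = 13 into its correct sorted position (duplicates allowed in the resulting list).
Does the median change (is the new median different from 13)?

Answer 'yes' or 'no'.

Answer: no

Derivation:
Old median = 13
Insert x = 13
New median = 13
Changed? no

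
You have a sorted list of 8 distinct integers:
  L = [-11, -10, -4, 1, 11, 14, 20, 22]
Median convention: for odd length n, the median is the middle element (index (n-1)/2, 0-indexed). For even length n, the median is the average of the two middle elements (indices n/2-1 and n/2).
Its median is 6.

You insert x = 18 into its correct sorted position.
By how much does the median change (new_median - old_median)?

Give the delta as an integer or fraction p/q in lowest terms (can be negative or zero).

Old median = 6
After inserting x = 18: new sorted = [-11, -10, -4, 1, 11, 14, 18, 20, 22]
New median = 11
Delta = 11 - 6 = 5

Answer: 5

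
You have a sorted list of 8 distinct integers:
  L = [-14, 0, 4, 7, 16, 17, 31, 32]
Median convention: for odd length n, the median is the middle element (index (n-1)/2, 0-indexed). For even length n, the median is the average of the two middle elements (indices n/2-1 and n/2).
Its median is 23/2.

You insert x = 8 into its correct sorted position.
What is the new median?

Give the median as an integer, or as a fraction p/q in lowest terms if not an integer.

Answer: 8

Derivation:
Old list (sorted, length 8): [-14, 0, 4, 7, 16, 17, 31, 32]
Old median = 23/2
Insert x = 8
Old length even (8). Middle pair: indices 3,4 = 7,16.
New length odd (9). New median = single middle element.
x = 8: 4 elements are < x, 4 elements are > x.
New sorted list: [-14, 0, 4, 7, 8, 16, 17, 31, 32]
New median = 8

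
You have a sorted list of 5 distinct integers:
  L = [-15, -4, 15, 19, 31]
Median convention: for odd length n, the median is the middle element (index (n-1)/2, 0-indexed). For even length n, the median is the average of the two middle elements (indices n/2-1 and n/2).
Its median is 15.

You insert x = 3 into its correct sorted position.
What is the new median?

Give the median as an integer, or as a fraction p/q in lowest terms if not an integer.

Old list (sorted, length 5): [-15, -4, 15, 19, 31]
Old median = 15
Insert x = 3
Old length odd (5). Middle was index 2 = 15.
New length even (6). New median = avg of two middle elements.
x = 3: 2 elements are < x, 3 elements are > x.
New sorted list: [-15, -4, 3, 15, 19, 31]
New median = 9

Answer: 9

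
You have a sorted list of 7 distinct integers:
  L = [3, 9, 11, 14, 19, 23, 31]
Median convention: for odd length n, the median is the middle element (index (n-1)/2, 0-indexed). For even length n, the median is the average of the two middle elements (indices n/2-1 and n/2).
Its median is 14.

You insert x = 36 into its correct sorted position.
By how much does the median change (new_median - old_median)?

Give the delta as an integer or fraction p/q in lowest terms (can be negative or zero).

Answer: 5/2

Derivation:
Old median = 14
After inserting x = 36: new sorted = [3, 9, 11, 14, 19, 23, 31, 36]
New median = 33/2
Delta = 33/2 - 14 = 5/2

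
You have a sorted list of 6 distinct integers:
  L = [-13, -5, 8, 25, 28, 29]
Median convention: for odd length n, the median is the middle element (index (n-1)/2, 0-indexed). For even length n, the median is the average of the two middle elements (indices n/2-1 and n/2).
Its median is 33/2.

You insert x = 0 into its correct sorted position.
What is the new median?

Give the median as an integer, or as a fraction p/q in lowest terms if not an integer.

Answer: 8

Derivation:
Old list (sorted, length 6): [-13, -5, 8, 25, 28, 29]
Old median = 33/2
Insert x = 0
Old length even (6). Middle pair: indices 2,3 = 8,25.
New length odd (7). New median = single middle element.
x = 0: 2 elements are < x, 4 elements are > x.
New sorted list: [-13, -5, 0, 8, 25, 28, 29]
New median = 8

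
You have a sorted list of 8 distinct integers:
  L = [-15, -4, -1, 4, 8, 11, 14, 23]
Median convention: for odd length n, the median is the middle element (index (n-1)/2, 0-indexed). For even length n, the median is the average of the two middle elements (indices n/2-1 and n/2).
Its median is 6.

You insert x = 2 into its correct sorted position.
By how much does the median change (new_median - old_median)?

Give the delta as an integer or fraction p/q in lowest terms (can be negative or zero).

Answer: -2

Derivation:
Old median = 6
After inserting x = 2: new sorted = [-15, -4, -1, 2, 4, 8, 11, 14, 23]
New median = 4
Delta = 4 - 6 = -2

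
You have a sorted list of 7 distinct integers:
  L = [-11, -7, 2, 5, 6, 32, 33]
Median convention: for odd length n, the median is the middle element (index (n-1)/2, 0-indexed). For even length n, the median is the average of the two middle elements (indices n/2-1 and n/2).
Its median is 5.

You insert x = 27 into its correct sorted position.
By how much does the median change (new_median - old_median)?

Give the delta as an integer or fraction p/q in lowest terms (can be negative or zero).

Answer: 1/2

Derivation:
Old median = 5
After inserting x = 27: new sorted = [-11, -7, 2, 5, 6, 27, 32, 33]
New median = 11/2
Delta = 11/2 - 5 = 1/2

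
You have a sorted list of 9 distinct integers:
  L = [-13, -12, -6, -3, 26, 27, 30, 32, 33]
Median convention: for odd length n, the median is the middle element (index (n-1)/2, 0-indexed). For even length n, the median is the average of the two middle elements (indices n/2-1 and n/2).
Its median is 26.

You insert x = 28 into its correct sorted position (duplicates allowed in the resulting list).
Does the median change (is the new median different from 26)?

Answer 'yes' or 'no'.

Old median = 26
Insert x = 28
New median = 53/2
Changed? yes

Answer: yes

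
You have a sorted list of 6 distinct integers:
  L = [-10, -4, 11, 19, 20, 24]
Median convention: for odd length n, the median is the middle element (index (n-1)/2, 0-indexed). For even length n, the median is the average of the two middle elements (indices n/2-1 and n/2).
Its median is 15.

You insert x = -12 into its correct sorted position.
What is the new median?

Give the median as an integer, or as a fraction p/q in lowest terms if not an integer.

Answer: 11

Derivation:
Old list (sorted, length 6): [-10, -4, 11, 19, 20, 24]
Old median = 15
Insert x = -12
Old length even (6). Middle pair: indices 2,3 = 11,19.
New length odd (7). New median = single middle element.
x = -12: 0 elements are < x, 6 elements are > x.
New sorted list: [-12, -10, -4, 11, 19, 20, 24]
New median = 11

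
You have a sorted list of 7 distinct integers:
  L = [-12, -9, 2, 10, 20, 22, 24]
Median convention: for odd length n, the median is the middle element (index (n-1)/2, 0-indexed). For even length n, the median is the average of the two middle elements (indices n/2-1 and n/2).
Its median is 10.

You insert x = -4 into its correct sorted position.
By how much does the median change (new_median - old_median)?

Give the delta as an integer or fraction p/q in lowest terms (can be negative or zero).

Old median = 10
After inserting x = -4: new sorted = [-12, -9, -4, 2, 10, 20, 22, 24]
New median = 6
Delta = 6 - 10 = -4

Answer: -4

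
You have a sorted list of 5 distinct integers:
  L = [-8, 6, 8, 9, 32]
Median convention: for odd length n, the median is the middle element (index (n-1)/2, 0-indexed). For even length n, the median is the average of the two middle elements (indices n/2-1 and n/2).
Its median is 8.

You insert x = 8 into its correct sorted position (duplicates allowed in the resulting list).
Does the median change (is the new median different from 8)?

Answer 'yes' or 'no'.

Old median = 8
Insert x = 8
New median = 8
Changed? no

Answer: no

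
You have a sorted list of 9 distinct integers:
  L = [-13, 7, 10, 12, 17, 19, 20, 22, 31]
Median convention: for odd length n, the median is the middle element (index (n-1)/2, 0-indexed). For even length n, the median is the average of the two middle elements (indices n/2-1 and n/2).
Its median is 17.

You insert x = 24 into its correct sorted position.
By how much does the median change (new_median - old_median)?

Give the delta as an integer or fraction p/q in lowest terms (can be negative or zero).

Answer: 1

Derivation:
Old median = 17
After inserting x = 24: new sorted = [-13, 7, 10, 12, 17, 19, 20, 22, 24, 31]
New median = 18
Delta = 18 - 17 = 1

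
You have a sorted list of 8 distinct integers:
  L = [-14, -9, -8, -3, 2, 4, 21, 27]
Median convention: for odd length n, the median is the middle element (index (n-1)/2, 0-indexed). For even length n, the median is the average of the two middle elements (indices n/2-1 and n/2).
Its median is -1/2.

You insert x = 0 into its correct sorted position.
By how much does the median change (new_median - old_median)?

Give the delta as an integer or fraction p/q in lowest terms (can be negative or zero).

Answer: 1/2

Derivation:
Old median = -1/2
After inserting x = 0: new sorted = [-14, -9, -8, -3, 0, 2, 4, 21, 27]
New median = 0
Delta = 0 - -1/2 = 1/2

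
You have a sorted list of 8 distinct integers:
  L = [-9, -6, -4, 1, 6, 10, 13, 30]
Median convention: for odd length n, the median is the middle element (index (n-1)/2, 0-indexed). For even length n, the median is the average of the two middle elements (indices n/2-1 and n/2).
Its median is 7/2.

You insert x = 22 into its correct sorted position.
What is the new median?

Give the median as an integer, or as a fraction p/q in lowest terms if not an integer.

Answer: 6

Derivation:
Old list (sorted, length 8): [-9, -6, -4, 1, 6, 10, 13, 30]
Old median = 7/2
Insert x = 22
Old length even (8). Middle pair: indices 3,4 = 1,6.
New length odd (9). New median = single middle element.
x = 22: 7 elements are < x, 1 elements are > x.
New sorted list: [-9, -6, -4, 1, 6, 10, 13, 22, 30]
New median = 6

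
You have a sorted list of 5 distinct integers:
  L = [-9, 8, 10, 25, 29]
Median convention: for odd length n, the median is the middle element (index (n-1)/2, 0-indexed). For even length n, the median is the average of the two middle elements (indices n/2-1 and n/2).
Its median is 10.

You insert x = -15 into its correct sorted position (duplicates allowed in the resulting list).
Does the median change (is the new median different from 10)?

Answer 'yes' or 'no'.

Old median = 10
Insert x = -15
New median = 9
Changed? yes

Answer: yes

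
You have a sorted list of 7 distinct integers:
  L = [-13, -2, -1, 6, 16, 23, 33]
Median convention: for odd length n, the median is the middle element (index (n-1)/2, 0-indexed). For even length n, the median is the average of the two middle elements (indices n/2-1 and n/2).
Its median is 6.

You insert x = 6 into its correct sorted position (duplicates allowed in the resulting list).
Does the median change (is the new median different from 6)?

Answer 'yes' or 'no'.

Answer: no

Derivation:
Old median = 6
Insert x = 6
New median = 6
Changed? no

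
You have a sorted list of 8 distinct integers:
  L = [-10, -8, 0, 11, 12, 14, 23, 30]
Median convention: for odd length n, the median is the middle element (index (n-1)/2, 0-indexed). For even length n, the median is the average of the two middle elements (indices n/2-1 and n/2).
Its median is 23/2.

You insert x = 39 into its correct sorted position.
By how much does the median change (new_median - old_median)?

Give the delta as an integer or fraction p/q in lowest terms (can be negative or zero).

Old median = 23/2
After inserting x = 39: new sorted = [-10, -8, 0, 11, 12, 14, 23, 30, 39]
New median = 12
Delta = 12 - 23/2 = 1/2

Answer: 1/2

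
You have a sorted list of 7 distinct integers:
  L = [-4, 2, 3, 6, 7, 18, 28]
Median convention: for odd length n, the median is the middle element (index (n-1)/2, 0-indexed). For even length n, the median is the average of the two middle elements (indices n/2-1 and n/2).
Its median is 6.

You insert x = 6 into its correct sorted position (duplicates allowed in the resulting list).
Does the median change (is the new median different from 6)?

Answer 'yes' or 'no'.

Answer: no

Derivation:
Old median = 6
Insert x = 6
New median = 6
Changed? no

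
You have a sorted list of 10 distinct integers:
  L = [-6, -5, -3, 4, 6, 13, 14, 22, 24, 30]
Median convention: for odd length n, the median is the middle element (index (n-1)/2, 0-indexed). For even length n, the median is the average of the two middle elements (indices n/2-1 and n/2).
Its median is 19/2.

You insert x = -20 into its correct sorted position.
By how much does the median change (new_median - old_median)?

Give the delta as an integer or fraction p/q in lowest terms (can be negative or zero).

Answer: -7/2

Derivation:
Old median = 19/2
After inserting x = -20: new sorted = [-20, -6, -5, -3, 4, 6, 13, 14, 22, 24, 30]
New median = 6
Delta = 6 - 19/2 = -7/2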